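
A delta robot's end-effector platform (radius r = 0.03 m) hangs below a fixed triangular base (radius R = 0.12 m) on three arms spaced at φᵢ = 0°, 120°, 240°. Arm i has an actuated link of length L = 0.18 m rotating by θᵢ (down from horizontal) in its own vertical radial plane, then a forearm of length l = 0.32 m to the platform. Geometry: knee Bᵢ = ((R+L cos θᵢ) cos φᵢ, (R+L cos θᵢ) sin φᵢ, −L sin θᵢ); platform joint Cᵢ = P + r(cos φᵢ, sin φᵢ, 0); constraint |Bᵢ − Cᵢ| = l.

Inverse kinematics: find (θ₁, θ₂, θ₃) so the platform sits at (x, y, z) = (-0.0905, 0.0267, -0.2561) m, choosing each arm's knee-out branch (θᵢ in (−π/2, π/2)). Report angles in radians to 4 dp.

rotate P by −φ1: (-0.0905, 0.0267, -0.2561)
  A=0.1805, B=-0.2561, C=(l²−L²−A²−y'²−z²)/(2L)=-0.0802
  θ1 = atan2(B,A) + arccos(C/0.3133) = 0.8729
arm 2 (φ=120.0°): x'=0.0684, y'=0.0650
  A cos θ + B sin θ = C:  0.0216·cos θ + -0.2561·sin θ = -0.0008
  θ2 = atan2(B,A) + arccos(C/0.2570) = 0.0873
rotate P by −φ3: (0.0221, -0.0917, -0.2561)
  A=0.0679, B=-0.2561, C=(l²−L²−A²−y'²−z²)/(2L)=-0.0239
  √(A²+B²)=0.2649;  θ3 = -1.3117+1.6612 ≈ 0.3494

θ₁ = 0.8729, θ₂ = 0.0873, θ₃ = 0.3494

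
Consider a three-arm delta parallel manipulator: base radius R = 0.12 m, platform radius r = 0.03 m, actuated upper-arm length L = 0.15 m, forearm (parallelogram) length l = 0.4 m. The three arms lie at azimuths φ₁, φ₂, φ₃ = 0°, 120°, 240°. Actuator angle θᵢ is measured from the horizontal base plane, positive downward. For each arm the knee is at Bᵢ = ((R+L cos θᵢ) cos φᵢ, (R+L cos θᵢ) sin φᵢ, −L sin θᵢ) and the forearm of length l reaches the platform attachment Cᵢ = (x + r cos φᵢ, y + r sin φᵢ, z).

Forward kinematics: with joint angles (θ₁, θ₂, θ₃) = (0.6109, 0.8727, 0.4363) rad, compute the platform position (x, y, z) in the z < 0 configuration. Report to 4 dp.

φ1=0.0°: virtual centre (0.2129, 0.0000, -0.0860), radius l
φ2=120.0°: virtual centre (-0.0932, 0.1614, -0.1149), radius l
φ3=240.0°: virtual centre (-0.1130, -0.1957, -0.0634), radius l
|centre ₂|²−|centre ₁|² = -0.0048;  |centre ₃|²−|centre ₁|² = 0.0024
plane₁₂: -0.6122x+0.3229y+-0.0577z = -0.0048
det = 0.4500;  x = 0.0025+-0.0177z,  y = -0.0101+0.1453z
quadratic in z: (1.0214)z²+(0.1766)z+(-0.1082)=0, √Δ=0.6880 → z ∈ {-0.4232, 0.2503}; z = -0.4232 (taking z<0)
x = 0.0099, y = -0.0716

(0.0099, -0.0716, -0.4232)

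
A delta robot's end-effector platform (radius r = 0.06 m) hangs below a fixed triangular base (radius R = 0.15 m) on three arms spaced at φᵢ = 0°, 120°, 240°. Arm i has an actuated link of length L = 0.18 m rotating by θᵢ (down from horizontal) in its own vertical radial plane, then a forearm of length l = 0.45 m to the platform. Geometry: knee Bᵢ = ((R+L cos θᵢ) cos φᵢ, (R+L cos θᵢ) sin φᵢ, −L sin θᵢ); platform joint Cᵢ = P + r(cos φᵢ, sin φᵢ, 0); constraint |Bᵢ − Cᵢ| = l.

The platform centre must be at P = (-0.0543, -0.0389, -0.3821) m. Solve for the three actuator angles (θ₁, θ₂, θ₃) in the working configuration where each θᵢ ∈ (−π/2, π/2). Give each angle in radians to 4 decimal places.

θ₁ = 0.3491, θ₂ = 0.1744, θ₃ = -0.0876

arm 1 (φ=0.0°): x'=-0.0543, y'=-0.0389
  A cos θ + B sin θ = C:  0.1443·cos θ + -0.3821·sin θ = 0.0049
  θ1 = atan2(B,A) + arccos(C/0.4084) = 0.3491
arm 2 (φ=120.0°): x'=-0.0065, y'=0.0665
  A cos θ + B sin θ = C:  0.0965·cos θ + -0.3821·sin θ = 0.0288
  γ=atan2(-0.3821,0.0965)=-1.3233;  ψ=arccos(0.0730)=1.4977;  θ2=γ+ψ≈0.1744
φ3=240.0° → target in arm frame (0.0608, -0.0276)
  A=0.0292, B=-0.3821, C=(l²−L²−A²−y'²−z²)/(2L)=0.0625
  √(A²+B²)=0.3832;  θ3 = -1.4946+1.4071 ≈ -0.0876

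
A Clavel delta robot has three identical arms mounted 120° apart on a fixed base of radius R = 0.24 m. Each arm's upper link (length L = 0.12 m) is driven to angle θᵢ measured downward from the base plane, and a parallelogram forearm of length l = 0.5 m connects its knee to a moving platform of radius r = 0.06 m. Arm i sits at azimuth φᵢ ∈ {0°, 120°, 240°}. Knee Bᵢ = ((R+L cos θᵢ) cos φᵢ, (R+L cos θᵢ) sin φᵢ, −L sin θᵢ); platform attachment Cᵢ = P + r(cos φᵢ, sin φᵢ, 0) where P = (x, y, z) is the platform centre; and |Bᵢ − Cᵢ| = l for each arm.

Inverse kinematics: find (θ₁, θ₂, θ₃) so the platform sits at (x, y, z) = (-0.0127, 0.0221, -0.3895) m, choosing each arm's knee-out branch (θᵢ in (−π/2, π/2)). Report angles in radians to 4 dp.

θ₁ = -0.0002, θ₂ = -0.2618, θ₃ = 0.0004

rotate P by −φ1: (-0.0127, 0.0221, -0.3895)
  A=0.1927, B=-0.3895, C=(l²−L²−A²−y'²−z²)/(2L)=0.1928
  θ1 = atan2(B,A) + arccos(C/0.4346) = -0.0002
rotate P by −φ2: (0.0255, -0.0001, -0.3895)
  A=0.1545, B=-0.3895, C=(l²−L²−A²−y'²−z²)/(2L)=0.2501
  √(A²+B²)=0.4190;  θ2 = -1.1931+0.9313 ≈ -0.2618
arm 3 (φ=240.0°): x'=-0.0128, y'=-0.0220
  e−x'=0.1928;  (l²−L²−(e−x')²−y'²−z²)/2L = 0.1926
  θ3 = atan2(B,A) + arccos(C/0.4346) = 0.0004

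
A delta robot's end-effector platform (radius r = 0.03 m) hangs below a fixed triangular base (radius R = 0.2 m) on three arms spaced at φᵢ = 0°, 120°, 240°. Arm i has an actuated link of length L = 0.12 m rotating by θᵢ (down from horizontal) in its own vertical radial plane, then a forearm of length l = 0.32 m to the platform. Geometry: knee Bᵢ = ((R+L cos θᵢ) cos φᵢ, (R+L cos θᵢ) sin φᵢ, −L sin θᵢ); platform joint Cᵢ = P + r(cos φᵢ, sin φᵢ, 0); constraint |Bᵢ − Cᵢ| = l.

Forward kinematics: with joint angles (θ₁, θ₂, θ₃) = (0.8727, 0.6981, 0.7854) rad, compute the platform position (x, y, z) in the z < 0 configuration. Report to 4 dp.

(-0.0131, 0.0074, -0.2780)

φ1=0.0°: virtual centre (0.2471, 0.0000, -0.0919), radius l
arm 2 at φ=120.0°: ρ2 = 0.2619;  S2 = (-0.1310, 0.2268, -0.0771)
S3 = (0.2549·cos240.0°, 0.2549·sin240.0°, -0.0849) = (-0.1274, -0.2207, -0.0849)
|S₂|²−|S₁|² = 0.0050;  |S₃|²−|S₁|² = 0.0026
linear system: -0.7562x+0.4537y = 0.0050−0.0296z; -0.7491x+-0.4414y = 0.0026−0.0142z
Cramer: x(z) = -0.0051+0.0289z;  y(z) = 0.0026-0.0170z
into |P−S₁|² = l²: 1.0011z² + 0.1692z + -0.0303 = 0;  Δ = 0.1501;  z = -0.2780 or 0.1090 → z<0 root = -0.2780
x = -0.0131, y = 0.0074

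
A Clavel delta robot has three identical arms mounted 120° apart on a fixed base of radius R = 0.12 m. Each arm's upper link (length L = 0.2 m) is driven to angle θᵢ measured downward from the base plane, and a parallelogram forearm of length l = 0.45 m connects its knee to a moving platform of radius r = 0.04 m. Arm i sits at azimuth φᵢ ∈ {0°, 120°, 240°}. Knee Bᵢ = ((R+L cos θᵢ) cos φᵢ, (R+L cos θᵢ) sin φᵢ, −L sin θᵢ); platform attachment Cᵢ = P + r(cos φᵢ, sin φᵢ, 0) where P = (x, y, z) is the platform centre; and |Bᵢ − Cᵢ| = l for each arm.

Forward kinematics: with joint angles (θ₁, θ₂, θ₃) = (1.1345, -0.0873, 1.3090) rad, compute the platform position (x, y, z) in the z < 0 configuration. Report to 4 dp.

(-0.0987, 0.2671, -0.4300)

arm 1 at φ=0.0°: (R−r)+L cos θ1 = 0.1645;  centre 1 = (0.1645, 0.0000, -0.1813)
φ2=120.0°: virtual centre (-0.1396, 0.2418, 0.0174), radius l
φ3=240.0°: virtual centre (-0.0659, -0.1141, -0.1932), radius l
eliminate P² terms by subtracting sphere 1 from 2 and 3
[-0.6083 0.4837 0.3974]·P = 0.0184;  [-0.4608 -0.2282 -0.0238]·P = -0.0052
det = 0.3617;  x = -0.0046+0.2189z,  y = 0.0322+-0.5464z
into |P−centre ₁|² = l²: 1.3465z² + 0.2533z + -0.1400 = 0;  Δ = 0.8183;  z = -0.4300 or 0.2418 → z<0 root = -0.4300
x = -0.0987, y = 0.2671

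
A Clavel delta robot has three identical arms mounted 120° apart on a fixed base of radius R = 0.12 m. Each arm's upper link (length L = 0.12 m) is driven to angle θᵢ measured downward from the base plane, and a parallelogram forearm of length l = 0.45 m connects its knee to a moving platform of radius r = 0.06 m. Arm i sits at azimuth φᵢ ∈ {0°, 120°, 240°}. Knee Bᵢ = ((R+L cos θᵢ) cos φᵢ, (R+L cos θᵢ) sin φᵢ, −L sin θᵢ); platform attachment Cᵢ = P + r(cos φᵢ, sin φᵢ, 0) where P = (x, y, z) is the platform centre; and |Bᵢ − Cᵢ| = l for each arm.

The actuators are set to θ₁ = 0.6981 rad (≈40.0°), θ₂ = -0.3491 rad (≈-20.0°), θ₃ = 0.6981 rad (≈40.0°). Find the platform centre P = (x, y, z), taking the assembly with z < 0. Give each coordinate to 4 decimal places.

(-0.0995, 0.1723, -0.4082)

S1 = (0.1519·cos0.0°, 0.1519·sin0.0°, -0.0771) = (0.1519, 0.0000, -0.0771)
arm 2 at φ=120.0°: ρ2 = 0.1728;  S2 = (-0.0864, 0.1496, 0.0410)
S3 = (0.1519·cos240.0°, 0.1519·sin240.0°, -0.0771) = (-0.0760, -0.1316, -0.0771)
subtract pairs → two planes through P
[-0.4766 0.2992 0.2364]·P = 0.0025;  [-0.4558 -0.2631 0.0000]·P = 0.0000
det = 0.2618;  x = -0.0025+0.2376z,  y = 0.0044+-0.4115z
into |P−S₁|² = l²: 1.2258z² + 0.0773z + -0.1727 = 0;  Δ = 0.8526;  z = -0.4082 or 0.3451 → z<0 root = -0.4082
x = -0.0995, y = 0.1723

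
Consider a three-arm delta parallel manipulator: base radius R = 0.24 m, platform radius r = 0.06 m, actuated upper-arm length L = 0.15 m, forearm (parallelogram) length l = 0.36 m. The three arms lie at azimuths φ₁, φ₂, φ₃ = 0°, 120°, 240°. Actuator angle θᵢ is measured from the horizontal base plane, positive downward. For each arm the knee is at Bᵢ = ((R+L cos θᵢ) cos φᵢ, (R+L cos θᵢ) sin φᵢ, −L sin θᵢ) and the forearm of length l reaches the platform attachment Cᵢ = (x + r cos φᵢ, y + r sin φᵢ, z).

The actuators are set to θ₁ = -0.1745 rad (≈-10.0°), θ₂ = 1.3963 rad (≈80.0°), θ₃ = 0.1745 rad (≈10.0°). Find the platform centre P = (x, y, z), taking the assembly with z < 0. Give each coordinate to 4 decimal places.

centre 1 = (0.3277·cos0.0°, 0.3277·sin0.0°, 0.0260) = (0.3277, 0.0000, 0.0260)
φ2=120.0°: virtual centre (-0.1030, 0.1784, -0.1477), radius l
centre 3 = (0.3277·cos240.0°, 0.3277·sin240.0°, -0.0260) = (-0.1639, -0.2838, -0.0260)
eliminate P² terms by subtracting sphere 1 from 2 and 3
linear system: -0.8615x+0.3569y = -0.0438−-0.3475z; -0.9832x+-0.5676y = 0.0000−-0.1042z
Cramer: x(z) = 0.0296-0.2791z;  y(z) = -0.0513+0.3000z
quadratic in z: (1.1679)z²+(0.0836)z+(-0.0374)=0, √Δ=0.4264 → z ∈ {-0.2183, 0.1468}; z = -0.2183 (taking z<0)
x = 0.0905, y = -0.1168

(0.0905, -0.1168, -0.2183)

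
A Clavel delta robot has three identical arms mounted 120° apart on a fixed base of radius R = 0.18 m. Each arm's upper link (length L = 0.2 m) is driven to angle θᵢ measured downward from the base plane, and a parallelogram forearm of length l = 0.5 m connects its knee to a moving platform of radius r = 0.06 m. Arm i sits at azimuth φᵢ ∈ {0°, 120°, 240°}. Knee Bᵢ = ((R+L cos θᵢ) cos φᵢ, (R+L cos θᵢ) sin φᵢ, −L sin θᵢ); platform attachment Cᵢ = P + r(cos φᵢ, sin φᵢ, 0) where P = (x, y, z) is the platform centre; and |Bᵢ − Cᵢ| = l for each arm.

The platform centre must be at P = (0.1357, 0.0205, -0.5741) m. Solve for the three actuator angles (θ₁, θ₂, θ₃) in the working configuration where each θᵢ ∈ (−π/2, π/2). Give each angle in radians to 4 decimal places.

θ₁ = 0.5236, θ₂ = 1.0472, θ₃ = 1.1345

arm 1 (φ=0.0°): x'=0.1357, y'=0.0205
  A cos θ + B sin θ = C:  -0.0157·cos θ + -0.5741·sin θ = -0.3006
  γ=atan2(-0.5741,-0.0157)=-1.5981;  ψ=arccos(-0.5235)=2.1217;  θ1=γ+ψ≈0.5236
φ2=120.0° → target in arm frame (-0.0501, -0.1278)
  e−x'=0.1701;  (l²−L²−(e−x')²−y'²−z²)/2L = -0.4121
  γ=atan2(-0.5741,0.1701)=-1.2828;  ψ=arccos(-0.6883)=2.3299;  θ2=γ+ψ≈1.0472
rotate P by −φ3: (-0.0856, 0.1073, -0.5741)
  e−x'=0.2056;  (l²−L²−(e−x')²−y'²−z²)/2L = -0.4334
  γ=atan2(-0.5741,0.2056)=-1.2269;  ψ=arccos(-0.7108)=2.3614;  θ3=γ+ψ≈1.1345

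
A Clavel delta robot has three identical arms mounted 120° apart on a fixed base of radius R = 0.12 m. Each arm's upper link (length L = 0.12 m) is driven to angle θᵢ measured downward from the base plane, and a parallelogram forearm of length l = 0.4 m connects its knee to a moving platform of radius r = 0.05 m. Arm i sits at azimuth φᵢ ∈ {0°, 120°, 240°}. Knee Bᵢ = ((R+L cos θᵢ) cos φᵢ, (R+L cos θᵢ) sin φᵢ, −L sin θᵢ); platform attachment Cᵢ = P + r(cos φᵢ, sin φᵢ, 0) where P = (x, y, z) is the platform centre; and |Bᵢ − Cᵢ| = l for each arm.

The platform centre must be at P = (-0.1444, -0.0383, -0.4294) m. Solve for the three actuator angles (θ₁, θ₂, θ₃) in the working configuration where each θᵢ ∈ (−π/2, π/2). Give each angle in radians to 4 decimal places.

rotate P by −φ1: (-0.1444, -0.0383, -0.4294)
  e−x'=0.2144;  (l²−L²−(e−x')²−y'²−z²)/2L = -0.3592
  γ=atan2(-0.4294,0.2144)=-1.1077;  ψ=arccos(-0.7485)=2.4166;  θ1=γ+ψ≈1.3089
rotate P by −φ2: (0.0390, 0.1442, -0.4294)
  A=0.0310, B=-0.4294, C=(l²−L²−A²−y'²−z²)/(2L)=-0.2522
  √(A²+B²)=0.4305;  θ2 = -1.4988+2.1968 ≈ 0.6980
φ3=240.0° → target in arm frame (0.1054, -0.1059)
  e−x'=-0.0354;  (l²−L²−(e−x')²−y'²−z²)/2L = -0.2135
  θ3 = atan2(B,A) + arccos(C/0.4309) = 0.4364

θ₁ = 1.3089, θ₂ = 0.6980, θ₃ = 0.4364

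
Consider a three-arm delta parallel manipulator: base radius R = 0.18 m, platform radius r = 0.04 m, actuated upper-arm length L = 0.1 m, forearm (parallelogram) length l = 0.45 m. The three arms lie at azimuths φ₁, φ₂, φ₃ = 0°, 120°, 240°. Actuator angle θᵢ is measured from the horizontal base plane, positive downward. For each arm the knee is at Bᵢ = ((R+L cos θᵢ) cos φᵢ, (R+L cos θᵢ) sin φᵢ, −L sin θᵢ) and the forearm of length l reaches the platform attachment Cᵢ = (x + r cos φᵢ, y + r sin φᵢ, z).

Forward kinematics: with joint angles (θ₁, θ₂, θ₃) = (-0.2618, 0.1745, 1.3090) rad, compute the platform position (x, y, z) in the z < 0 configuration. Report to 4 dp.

φ1=0.0°: virtual centre (0.2366, 0.0000, 0.0259), radius l
arm 2 at φ=120.0°: ρ2 = 0.2385;  O2 = (-0.1192, 0.2065, -0.0174)
arm 3 at φ=240.0°: ρ3 = 0.1659;  O3 = (-0.0829, -0.1437, -0.0966)
|O₂|²−|O₁|² = 0.0005;  |O₃|²−|O₁|² = -0.0198
linear system: -0.7117x+0.4131y = 0.0005−-0.0865z; -0.6391x+-0.2873y = -0.0198−-0.2449z
det = 0.4684;  x = 0.0171+-0.2690z,  y = 0.0308+-0.2541z
into |P−O₁|² = l²: 1.1370z² + 0.0507z + -0.1527 = 0;  Δ = 0.6971;  z = -0.3895 or 0.3449 → z<0 root = -0.3895
x = 0.1219, y = 0.1298

(0.1219, 0.1298, -0.3895)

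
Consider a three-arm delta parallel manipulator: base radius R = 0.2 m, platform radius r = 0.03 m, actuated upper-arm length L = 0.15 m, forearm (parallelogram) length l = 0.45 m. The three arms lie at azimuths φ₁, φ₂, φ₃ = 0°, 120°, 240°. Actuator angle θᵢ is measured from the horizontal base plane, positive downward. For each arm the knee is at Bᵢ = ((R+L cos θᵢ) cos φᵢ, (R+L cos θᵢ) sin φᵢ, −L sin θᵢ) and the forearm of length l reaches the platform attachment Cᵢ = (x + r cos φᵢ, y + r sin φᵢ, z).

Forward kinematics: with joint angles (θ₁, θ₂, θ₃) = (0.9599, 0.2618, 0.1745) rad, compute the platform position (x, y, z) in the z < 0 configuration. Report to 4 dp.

(-0.1090, -0.0096, -0.3859)

φ1=0.0°: virtual centre (0.2560, 0.0000, -0.1229), radius l
arm 2 at φ=120.0°: ρ2 = 0.3149;  O2 = (-0.1574, 0.2727, -0.0388)
φ3=240.0°: virtual centre (-0.1589, -0.2752, -0.0260), radius l
|O₂|²−|O₁|² = 0.0200;  |O₃|²−|O₁|² = 0.0210
[-0.8270 0.5454 0.1681]·P = 0.0200;  [-0.8298 -0.5503 0.1937]·P = 0.0210
det = 0.9077;  x = -0.0247+0.2183z,  y = -0.0008+0.0228z
into |P−O₁|² = l²: 1.0482z² + 0.1231z + -0.1086 = 0;  Δ = 0.4704;  z = -0.3859 or 0.2684 → z<0 root = -0.3859
x = -0.1090, y = -0.0096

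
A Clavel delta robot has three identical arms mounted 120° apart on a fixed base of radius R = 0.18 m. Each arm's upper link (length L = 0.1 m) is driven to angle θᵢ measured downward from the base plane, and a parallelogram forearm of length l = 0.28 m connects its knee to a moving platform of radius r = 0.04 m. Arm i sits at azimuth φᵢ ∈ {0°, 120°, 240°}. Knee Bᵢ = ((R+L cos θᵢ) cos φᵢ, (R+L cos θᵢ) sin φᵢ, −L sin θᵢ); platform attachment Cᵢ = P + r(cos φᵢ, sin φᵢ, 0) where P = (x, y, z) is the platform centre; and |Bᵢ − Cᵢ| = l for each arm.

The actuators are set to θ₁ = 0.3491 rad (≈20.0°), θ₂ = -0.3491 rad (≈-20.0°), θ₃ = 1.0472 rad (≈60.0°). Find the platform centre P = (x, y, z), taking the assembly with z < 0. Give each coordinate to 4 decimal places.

centre 1 = (0.2340·cos0.0°, 0.2340·sin0.0°, -0.0342) = (0.2340, 0.0000, -0.0342)
arm 2 at φ=120.0°: e+L cos θ2 = 0.2340;  centre 2 = (-0.1170, 0.2026, 0.0342)
φ3=240.0°: virtual centre (-0.0950, -0.1645, -0.0866), radius l
eliminate P² terms by subtracting sphere 1 from 2 and 3
[-0.7019 0.4052 0.1368]·P = 0.0000;  [-0.6579 -0.3291 -0.1048]·P = -0.0123
det = 0.4976;  x = 0.0100+0.0051z,  y = 0.0174+-0.3287z
sphere 1 gives Az²+Bz+C=0 with A=1.1081, B=0.0547, C=-0.0268;  B²−4AC=0.1217;  roots -0.1821, 0.1327;  negative root z = -0.1821
x = 0.0091, y = 0.0772

(0.0091, 0.0772, -0.1821)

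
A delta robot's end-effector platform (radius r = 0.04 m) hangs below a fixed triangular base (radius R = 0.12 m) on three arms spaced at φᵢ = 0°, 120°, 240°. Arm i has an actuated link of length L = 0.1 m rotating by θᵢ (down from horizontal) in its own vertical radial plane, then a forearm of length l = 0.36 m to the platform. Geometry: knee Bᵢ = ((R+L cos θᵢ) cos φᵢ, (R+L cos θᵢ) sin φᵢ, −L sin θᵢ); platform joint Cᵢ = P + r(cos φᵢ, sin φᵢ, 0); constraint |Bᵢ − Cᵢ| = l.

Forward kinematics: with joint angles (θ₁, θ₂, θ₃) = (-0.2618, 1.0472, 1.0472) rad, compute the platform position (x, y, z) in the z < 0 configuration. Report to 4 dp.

(0.1710, 0.0000, -0.3341)

arm 1 at φ=0.0°: e+L cos θ1 = 0.1766;  O1 = (0.1766, 0.0000, 0.0259)
O2 = (0.1300·cos120.0°, 0.1300·sin120.0°, -0.0866) = (-0.0650, 0.1126, -0.0866)
φ3=240.0°: virtual centre (-0.0650, -0.1126, -0.0866), radius l
|O₂|²−|O₁|² = -0.0075;  |O₃|²−|O₁|² = -0.0075
plane₁₂: -0.4832x+0.2252y+-0.2250z = -0.0075
Cramer: x(z) = 0.0154-0.4656z;  y(z) = 0.0000+0.0000z
sphere 1 gives Az²+Bz+C=0 with A=1.2168, B=0.0983, C=-0.1030;  B²−4AC=0.5108;  roots -0.3341, 0.2533;  negative root z = -0.3341
x = 0.1710, y = 0.0000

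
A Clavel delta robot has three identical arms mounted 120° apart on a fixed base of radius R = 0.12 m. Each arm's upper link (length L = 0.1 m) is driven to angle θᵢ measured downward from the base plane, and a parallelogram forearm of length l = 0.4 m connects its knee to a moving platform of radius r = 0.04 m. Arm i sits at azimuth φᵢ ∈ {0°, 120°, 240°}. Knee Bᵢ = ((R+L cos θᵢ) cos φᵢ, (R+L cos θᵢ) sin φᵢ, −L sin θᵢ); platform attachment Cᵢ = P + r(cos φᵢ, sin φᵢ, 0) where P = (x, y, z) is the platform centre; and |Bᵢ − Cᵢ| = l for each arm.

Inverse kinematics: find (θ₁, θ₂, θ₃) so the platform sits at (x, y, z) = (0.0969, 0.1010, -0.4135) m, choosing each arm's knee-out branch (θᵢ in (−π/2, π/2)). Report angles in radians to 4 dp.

θ₁ = 0.3492, θ₂ = 0.6110, θ₃ = 1.3092

rotate P by −φ1: (0.0969, 0.1010, -0.4135)
  e−x'=-0.0169;  (l²−L²−(e−x')²−y'²−z²)/2L = -0.1573
  √(A²+B²)=0.4138;  θ1 = -1.6116+1.9608 ≈ 0.3492
arm 2 (φ=120.0°): x'=0.0390, y'=-0.1344
  e−x'=0.0410;  (l²−L²−(e−x')²−y'²−z²)/2L = -0.2036
  √(A²+B²)=0.4155;  θ2 = -1.4720+2.0830 ≈ 0.6110
φ3=240.0° → target in arm frame (-0.1359, 0.0334)
  e−x'=0.2159;  (l²−L²−(e−x')²−y'²−z²)/2L = -0.3436
  γ=atan2(-0.4135,0.2159)=-1.0896;  ψ=arccos(-0.7366)=2.3988;  θ3=γ+ψ≈1.3092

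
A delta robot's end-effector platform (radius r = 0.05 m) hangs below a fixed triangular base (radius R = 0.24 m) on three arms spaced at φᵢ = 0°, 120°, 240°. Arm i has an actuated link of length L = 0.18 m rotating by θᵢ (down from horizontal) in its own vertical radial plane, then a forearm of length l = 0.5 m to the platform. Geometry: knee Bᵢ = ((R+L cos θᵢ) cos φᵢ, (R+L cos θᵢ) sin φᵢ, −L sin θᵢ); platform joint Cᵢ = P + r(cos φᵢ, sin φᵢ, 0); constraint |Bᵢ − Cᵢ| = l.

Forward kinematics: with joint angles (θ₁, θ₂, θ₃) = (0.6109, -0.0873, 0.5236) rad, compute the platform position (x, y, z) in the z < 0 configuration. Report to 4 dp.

arm 1 at φ=0.0°: ρ1 = 0.3374;  centre 1 = (0.3374, 0.0000, -0.1032)
arm 2 at φ=120.0°: ρ2 = 0.3693;  centre 2 = (-0.1847, 0.3198, 0.0157)
arm 3 at φ=240.0°: ρ3 = 0.3459;  centre 3 = (-0.1729, -0.2995, -0.0900)
eliminate P² terms by subtracting sphere 1 from 2 and 3
linear system: -1.0442x+0.6397y = 0.0121−0.2379z; -1.0208x+-0.5991y = 0.0032−0.0265z
Cramer: x(z) = -0.0073+0.1247z;  y(z) = 0.0070-0.1683z
into |P−centre ₁|² = l²: 1.0439z² + 0.1181z + -0.1205 = 0;  Δ = 0.5169;  z = -0.4010 or 0.2878 → z<0 root = -0.4010
x = -0.0573, y = 0.0745

(-0.0573, 0.0745, -0.4010)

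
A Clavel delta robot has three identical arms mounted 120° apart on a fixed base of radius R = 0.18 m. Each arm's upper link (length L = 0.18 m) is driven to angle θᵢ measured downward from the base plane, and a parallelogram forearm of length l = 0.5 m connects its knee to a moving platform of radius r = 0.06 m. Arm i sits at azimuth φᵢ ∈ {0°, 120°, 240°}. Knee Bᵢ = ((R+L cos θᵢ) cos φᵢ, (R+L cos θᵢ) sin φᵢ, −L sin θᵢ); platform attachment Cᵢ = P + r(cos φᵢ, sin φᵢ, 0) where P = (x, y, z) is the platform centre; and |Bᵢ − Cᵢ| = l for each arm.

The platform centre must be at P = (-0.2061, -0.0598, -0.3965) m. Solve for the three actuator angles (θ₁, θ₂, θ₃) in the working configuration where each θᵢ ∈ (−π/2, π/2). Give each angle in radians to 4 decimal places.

θ₁ = 0.9596, θ₂ = 0.0871, θ₃ = -0.3495

φ1=0.0° → target in arm frame (-0.2061, -0.0598)
  e−x'=0.3261;  (l²−L²−(e−x')²−y'²−z²)/2L = -0.1376
  √(A²+B²)=0.5134;  θ1 = -0.8825+1.8421 ≈ 0.9596
rotate P by −φ2: (0.0513, 0.2084, -0.3965)
  e−x'=0.0687;  (l²−L²−(e−x')²−y'²−z²)/2L = 0.0340
  √(A²+B²)=0.4024;  θ2 = -1.3991+1.4862 ≈ 0.0871
rotate P by −φ3: (0.1548, -0.1486, -0.3965)
  e−x'=-0.0348;  (l²−L²−(e−x')²−y'²−z²)/2L = 0.1030
  γ=atan2(-0.3965,-0.0348)=-1.6584;  ψ=arccos(0.2589)=1.3089;  θ3=γ+ψ≈-0.3495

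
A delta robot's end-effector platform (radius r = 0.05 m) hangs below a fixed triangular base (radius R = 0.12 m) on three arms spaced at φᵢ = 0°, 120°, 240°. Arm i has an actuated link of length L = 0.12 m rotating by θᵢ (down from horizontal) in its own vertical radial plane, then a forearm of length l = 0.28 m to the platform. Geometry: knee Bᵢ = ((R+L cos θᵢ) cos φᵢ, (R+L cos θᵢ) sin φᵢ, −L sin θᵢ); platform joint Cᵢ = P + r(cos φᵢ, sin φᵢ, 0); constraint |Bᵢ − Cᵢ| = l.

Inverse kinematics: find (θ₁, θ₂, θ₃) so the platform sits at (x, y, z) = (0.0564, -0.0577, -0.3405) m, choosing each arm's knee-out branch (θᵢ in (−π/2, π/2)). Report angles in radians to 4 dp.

φ1=0.0° → target in arm frame (0.0564, -0.0577)
  e−x'=0.0136;  (l²−L²−(e−x')²−y'²−z²)/2L = -0.2311
  θ1 = atan2(B,A) + arccos(C/0.3408) = 0.7850
arm 2 (φ=120.0°): x'=-0.0782, y'=-0.0200
  e−x'=0.1482;  (l²−L²−(e−x')²−y'²−z²)/2L = -0.3096
  √(A²+B²)=0.3713;  θ2 = -1.1604+2.5564 ≈ 1.3961
arm 3 (φ=240.0°): x'=0.0218, y'=0.0777
  e−x'=0.0482;  (l²−L²−(e−x')²−y'²−z²)/2L = -0.2513
  θ3 = atan2(B,A) + arccos(C/0.3439) = 0.9599

θ₁ = 0.7850, θ₂ = 1.3961, θ₃ = 0.9599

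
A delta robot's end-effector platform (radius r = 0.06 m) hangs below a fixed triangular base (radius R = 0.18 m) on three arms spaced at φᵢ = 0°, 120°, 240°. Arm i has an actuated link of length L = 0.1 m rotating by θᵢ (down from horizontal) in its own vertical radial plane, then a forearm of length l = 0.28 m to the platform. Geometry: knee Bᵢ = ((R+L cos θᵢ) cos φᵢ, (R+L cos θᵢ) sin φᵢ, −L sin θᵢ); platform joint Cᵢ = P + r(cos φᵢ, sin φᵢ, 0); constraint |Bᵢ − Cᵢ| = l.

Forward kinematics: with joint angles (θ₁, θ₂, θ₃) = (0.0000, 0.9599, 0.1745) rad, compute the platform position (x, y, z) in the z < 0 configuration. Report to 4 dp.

arm 1 at φ=0.0°: ρ1 = 0.2200;  centre 1 = (0.2200, 0.0000, 0.0000)
φ2=120.0°: virtual centre (-0.0887, 0.1536, -0.0819), radius l
arm 3 at φ=240.0°: ρ3 = 0.2185;  centre 3 = (-0.1092, -0.1892, -0.0174)
subtract pairs → two planes through P
[-0.6174 0.3072 -0.1638]·P = -0.0102;  [-0.6585 -0.3784 -0.0347]·P = -0.0004
det = 0.4359;  x = 0.0091+-0.1667z,  y = -0.0149+0.1983z
quadratic in z: (1.0671)z²+(0.0644)z+(-0.0337)=0, √Δ=0.3848 → z ∈ {-0.2105, 0.1501}; z = -0.2105 (taking z<0)
x = 0.0442, y = -0.0567

(0.0442, -0.0567, -0.2105)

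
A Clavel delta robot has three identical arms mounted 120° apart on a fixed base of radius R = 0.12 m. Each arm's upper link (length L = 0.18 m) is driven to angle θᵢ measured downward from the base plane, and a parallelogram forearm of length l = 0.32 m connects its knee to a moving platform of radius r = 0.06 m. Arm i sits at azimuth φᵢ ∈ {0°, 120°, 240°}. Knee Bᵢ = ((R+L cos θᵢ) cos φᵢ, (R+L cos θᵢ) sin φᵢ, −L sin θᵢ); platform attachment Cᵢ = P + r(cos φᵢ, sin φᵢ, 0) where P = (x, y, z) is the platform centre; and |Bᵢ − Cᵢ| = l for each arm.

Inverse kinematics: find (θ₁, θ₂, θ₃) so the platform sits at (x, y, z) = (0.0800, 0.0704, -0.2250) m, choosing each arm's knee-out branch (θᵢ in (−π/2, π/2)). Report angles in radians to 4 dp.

arm 1 (φ=0.0°): x'=0.0800, y'=0.0704
  e−x'=-0.0200;  (l²−L²−(e−x')²−y'²−z²)/2L = 0.0389
  √(A²+B²)=0.2259;  θ1 = -1.6595+1.3975 ≈ -0.2619
φ2=120.0° → target in arm frame (0.0210, -0.1045)
  e−x'=0.0390;  (l²−L²−(e−x')²−y'²−z²)/2L = 0.0193
  √(A²+B²)=0.2284;  θ2 = -1.3990+1.4863 ≈ 0.0873
arm 3 (φ=240.0°): x'=-0.1010, y'=0.0341
  A=0.1610, B=-0.2250, C=(l²−L²−A²−y'²−z²)/(2L)=-0.0214
  θ3 = atan2(B,A) + arccos(C/0.2767) = 0.6984

θ₁ = -0.2619, θ₂ = 0.0873, θ₃ = 0.6984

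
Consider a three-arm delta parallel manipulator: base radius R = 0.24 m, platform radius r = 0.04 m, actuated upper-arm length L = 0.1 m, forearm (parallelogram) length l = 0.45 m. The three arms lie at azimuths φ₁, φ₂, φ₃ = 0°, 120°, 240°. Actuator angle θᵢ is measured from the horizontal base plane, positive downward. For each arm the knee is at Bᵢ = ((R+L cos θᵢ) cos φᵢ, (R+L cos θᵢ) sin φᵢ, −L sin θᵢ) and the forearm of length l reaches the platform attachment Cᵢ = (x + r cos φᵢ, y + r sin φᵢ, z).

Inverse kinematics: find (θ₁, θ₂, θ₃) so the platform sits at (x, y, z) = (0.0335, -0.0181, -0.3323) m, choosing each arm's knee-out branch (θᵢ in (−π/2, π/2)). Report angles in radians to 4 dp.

rotate P by −φ1: (0.0335, -0.0181, -0.3323)
  e−x'=0.1665;  (l²−L²−(e−x')²−y'²−z²)/2L = 0.2701
  γ=atan2(-0.3323,0.1665)=-1.1063;  ψ=arccos(0.7268)=0.7572;  θ1=γ+ψ≈-0.3492
φ2=120.0° → target in arm frame (-0.0324, -0.0200)
  e−x'=0.2324;  (l²−L²−(e−x')²−y'²−z²)/2L = 0.1383
  θ2 = atan2(B,A) + arccos(C/0.4055) = 0.2624
arm 3 (φ=240.0°): x'=-0.0011, y'=0.0381
  A cos θ + B sin θ = C:  0.2011·cos θ + -0.3323·sin θ = 0.2010
  θ3 = atan2(B,A) + arccos(C/0.3884) = 0.0003

θ₁ = -0.3492, θ₂ = 0.2624, θ₃ = 0.0003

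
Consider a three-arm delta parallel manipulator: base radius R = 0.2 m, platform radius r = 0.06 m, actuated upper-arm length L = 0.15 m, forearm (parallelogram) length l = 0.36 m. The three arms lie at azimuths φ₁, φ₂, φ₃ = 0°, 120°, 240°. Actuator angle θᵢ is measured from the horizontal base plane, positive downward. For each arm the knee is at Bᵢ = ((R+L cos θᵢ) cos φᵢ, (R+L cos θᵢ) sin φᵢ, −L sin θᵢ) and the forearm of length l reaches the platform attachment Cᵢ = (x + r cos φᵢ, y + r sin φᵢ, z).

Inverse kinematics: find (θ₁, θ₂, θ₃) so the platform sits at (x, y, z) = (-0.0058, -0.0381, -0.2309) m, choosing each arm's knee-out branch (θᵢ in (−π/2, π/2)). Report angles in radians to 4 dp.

rotate P by −φ1: (-0.0058, -0.0381, -0.2309)
  A cos θ + B sin θ = C:  0.1458·cos θ + -0.2309·sin θ = 0.1036
  √(A²+B²)=0.2731;  θ1 = -1.0076+1.1817 ≈ 0.1741
arm 2 (φ=120.0°): x'=-0.0301, y'=0.0241
  A cos θ + B sin θ = C:  0.1701·cos θ + -0.2309·sin θ = 0.0809
  θ2 = atan2(B,A) + arccos(C/0.2868) = 0.3489
arm 3 (φ=240.0°): x'=0.0359, y'=0.0140
  e−x'=0.1041;  (l²−L²−(e−x')²−y'²−z²)/2L = 0.1425
  θ3 = atan2(B,A) + arccos(C/0.2533) = -0.1740

θ₁ = 0.1741, θ₂ = 0.3489, θ₃ = -0.1740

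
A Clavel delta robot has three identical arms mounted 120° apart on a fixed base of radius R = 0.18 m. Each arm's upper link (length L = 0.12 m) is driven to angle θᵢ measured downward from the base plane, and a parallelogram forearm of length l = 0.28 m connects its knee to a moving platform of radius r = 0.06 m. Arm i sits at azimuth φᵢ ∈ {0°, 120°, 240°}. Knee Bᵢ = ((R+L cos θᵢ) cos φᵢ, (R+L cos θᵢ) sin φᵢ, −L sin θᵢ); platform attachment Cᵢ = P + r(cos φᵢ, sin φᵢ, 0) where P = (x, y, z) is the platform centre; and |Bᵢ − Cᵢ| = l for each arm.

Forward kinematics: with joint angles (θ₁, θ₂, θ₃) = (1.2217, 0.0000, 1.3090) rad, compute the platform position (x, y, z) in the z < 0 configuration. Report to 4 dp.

(-0.0532, 0.1116, -0.2543)

O1 = (0.1610·cos0.0°, 0.1610·sin0.0°, -0.1128) = (0.1610, 0.0000, -0.1128)
φ2=120.0°: virtual centre (-0.1200, 0.2078, 0.0000), radius l
O3 = (0.1511·cos240.0°, 0.1511·sin240.0°, -0.1159) = (-0.0755, -0.1308, -0.1159)
|O₂|²−|O₁|² = 0.0189;  |O₃|²−|O₁|² = -0.0024
plane₁₂: -0.5621x+0.4157y+0.2255z = 0.0189
Cramer: x(z) = -0.0115+0.1640z;  y(z) = 0.0300-0.3207z
quadratic in z: (1.1298)z²+(0.1497)z+(-0.0350)=0, √Δ=0.4250 → z ∈ {-0.2543, 0.1218}; z = -0.2543 (taking z<0)
x = -0.0532, y = 0.1116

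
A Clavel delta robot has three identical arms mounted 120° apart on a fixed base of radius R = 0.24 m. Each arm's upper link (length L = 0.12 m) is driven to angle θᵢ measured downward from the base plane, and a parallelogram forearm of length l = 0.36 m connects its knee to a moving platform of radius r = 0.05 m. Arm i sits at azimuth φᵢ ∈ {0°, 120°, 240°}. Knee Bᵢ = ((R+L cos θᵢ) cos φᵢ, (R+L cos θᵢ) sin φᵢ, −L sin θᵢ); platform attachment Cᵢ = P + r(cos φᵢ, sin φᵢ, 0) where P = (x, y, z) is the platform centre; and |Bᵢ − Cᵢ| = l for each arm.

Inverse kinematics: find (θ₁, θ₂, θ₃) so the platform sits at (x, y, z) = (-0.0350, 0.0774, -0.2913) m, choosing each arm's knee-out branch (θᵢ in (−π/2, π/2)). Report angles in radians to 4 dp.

θ₁ = 0.9596, θ₂ = 0.0869, θ₃ = 1.0471

φ1=0.0° → target in arm frame (-0.0350, 0.0774)
  A cos θ + B sin θ = C:  0.2250·cos θ + -0.2913·sin θ = -0.1095
  √(A²+B²)=0.3681;  θ1 = -0.9131+1.8728 ≈ 0.9596
rotate P by −φ2: (0.0845, -0.0084, -0.2913)
  A cos θ + B sin θ = C:  0.1055·cos θ + -0.2913·sin θ = 0.0798
  θ2 = atan2(B,A) + arccos(C/0.3098) = 0.0869
arm 3 (φ=240.0°): x'=-0.0495, y'=-0.0690
  e−x'=0.2395;  (l²−L²−(e−x')²−y'²−z²)/2L = -0.1325
  √(A²+B²)=0.3771;  θ3 = -0.8826+1.9297 ≈ 1.0471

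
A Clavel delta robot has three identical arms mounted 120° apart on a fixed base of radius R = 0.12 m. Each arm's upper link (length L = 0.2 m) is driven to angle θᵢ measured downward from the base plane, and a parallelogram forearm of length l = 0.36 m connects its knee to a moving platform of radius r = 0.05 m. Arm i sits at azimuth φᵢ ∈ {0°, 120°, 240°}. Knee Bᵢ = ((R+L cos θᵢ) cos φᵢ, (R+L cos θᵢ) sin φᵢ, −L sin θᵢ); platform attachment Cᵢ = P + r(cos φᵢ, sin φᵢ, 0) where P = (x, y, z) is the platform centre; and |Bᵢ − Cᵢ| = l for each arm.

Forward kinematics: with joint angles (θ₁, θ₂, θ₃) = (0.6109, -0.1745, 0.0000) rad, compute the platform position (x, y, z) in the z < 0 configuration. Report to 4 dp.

(-0.0977, 0.0188, -0.2537)

S1 = (0.2338·cos0.0°, 0.2338·sin0.0°, -0.1147) = (0.2338, 0.0000, -0.1147)
S2 = (0.2670·cos120.0°, 0.2670·sin120.0°, 0.0347) = (-0.1335, 0.2312, 0.0347)
S3 = (0.2700·cos240.0°, 0.2700·sin240.0°, 0.0000) = (-0.1350, -0.2338, 0.0000)
eliminate P² terms by subtracting sphere 1 from 2 and 3
linear system: -0.7346x+0.4624y = 0.0046−0.2989z; -0.7377x+-0.4677y = 0.0051−0.2294z
det = 0.6846;  x = -0.0066+0.3591z,  y = -0.0004+-0.0758z
sphere 1 gives Az²+Bz+C=0 with A=1.1347, B=0.0568, C=-0.0586;  B²−4AC=0.2694;  roots -0.2537, 0.2037;  negative root z = -0.2537
x = -0.0977, y = 0.0188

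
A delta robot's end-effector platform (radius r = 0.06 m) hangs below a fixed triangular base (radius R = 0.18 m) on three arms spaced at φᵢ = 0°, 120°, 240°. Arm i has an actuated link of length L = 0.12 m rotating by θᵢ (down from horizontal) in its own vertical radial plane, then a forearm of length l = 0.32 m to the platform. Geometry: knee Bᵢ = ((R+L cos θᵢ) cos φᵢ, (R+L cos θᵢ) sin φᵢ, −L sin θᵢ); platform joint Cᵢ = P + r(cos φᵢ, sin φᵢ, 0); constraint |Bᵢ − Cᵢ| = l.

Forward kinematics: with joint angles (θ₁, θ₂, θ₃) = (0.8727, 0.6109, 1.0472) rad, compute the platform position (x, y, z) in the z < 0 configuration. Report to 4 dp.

arm 1 at φ=0.0°: ρ1 = 0.1971;  S1 = (0.1971, 0.0000, -0.0919)
S2 = (0.2183·cos120.0°, 0.2183·sin120.0°, -0.0688) = (-0.1091, 0.1890, -0.0688)
arm 3 at φ=240.0°: ρ3 = 0.1800;  S3 = (-0.0900, -0.1559, -0.1039)
eliminate P² terms by subtracting sphere 1 from 2 and 3
linear system: -0.6126x+0.3781y = 0.0051−0.0462z; -0.5743x+-0.3118y = -0.0041−-0.0240z
det = 0.4081;  x = -0.0001+0.0131z,  y = 0.0133+-0.1010z
into |P−S₁|² = l²: 1.0104z² + 0.1760z + -0.0549 = 0;  Δ = 0.2528;  z = -0.3359 or 0.1617 → z<0 root = -0.3359
x = -0.0045, y = 0.0472

(-0.0045, 0.0472, -0.3359)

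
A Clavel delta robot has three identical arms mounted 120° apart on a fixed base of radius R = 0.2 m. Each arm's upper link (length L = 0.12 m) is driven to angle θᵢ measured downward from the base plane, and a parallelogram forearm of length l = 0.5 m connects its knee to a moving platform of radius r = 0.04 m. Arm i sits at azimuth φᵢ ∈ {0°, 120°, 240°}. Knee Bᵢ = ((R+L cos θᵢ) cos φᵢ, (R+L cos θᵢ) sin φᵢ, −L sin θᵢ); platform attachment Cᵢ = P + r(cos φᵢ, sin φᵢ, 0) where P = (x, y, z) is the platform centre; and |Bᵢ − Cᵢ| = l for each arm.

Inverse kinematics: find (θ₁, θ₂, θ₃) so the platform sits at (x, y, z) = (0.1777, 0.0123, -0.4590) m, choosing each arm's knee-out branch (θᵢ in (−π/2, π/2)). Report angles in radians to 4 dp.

φ1=0.0° → target in arm frame (0.1777, 0.0123)
  e−x'=-0.0177;  (l²−L²−(e−x')²−y'²−z²)/2L = 0.1019
  √(A²+B²)=0.4593;  θ1 = -1.6093+1.3471 ≈ -0.2622
arm 2 (φ=120.0°): x'=-0.0782, y'=-0.1600
  A=0.2382, B=-0.4590, C=(l²−L²−A²−y'²−z²)/(2L)=-0.2393
  γ=atan2(-0.4590,0.2382)=-1.0921;  ψ=arccos(-0.4628)=2.0519;  θ2=γ+ψ≈0.9598
φ3=240.0° → target in arm frame (-0.0995, 0.1477)
  e−x'=0.2595;  (l²−L²−(e−x')²−y'²−z²)/2L = -0.2677
  √(A²+B²)=0.5273;  θ3 = -1.0562+2.1033 ≈ 1.0471

θ₁ = -0.2622, θ₂ = 0.9598, θ₃ = 1.0471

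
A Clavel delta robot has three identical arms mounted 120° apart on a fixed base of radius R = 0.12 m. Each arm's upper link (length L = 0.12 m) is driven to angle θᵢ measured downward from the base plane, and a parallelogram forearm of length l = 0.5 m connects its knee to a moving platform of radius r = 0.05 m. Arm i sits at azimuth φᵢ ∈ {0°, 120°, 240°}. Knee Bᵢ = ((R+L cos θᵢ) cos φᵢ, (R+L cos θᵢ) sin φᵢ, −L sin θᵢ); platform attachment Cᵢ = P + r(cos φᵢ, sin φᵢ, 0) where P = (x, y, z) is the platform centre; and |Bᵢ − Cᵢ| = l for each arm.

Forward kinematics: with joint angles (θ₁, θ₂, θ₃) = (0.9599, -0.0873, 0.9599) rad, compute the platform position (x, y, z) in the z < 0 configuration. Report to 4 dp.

(-0.1095, 0.1896, -0.4887)

S1 = (0.1388·cos0.0°, 0.1388·sin0.0°, -0.0983) = (0.1388, 0.0000, -0.0983)
arm 2 at φ=120.0°: ρ2 = 0.1895;  S2 = (-0.0948, 0.1641, 0.0105)
S3 = (0.1388·cos240.0°, 0.1388·sin240.0°, -0.0983) = (-0.0694, -0.1202, -0.0983)
subtract pairs → two planes through P
[-0.4672 0.3283 0.2175]·P = 0.0071;  [-0.4165 -0.2405 0.0000]·P = 0.0000
Cramer: x(z) = -0.0069+0.2100z;  y(z) = 0.0119-0.3637z
into |P−S₁|² = l²: 1.1764z² + 0.1268z + -0.2190 = 0;  Δ = 1.0465;  z = -0.4887 or 0.3809 → z<0 root = -0.4887
x = -0.1095, y = 0.1896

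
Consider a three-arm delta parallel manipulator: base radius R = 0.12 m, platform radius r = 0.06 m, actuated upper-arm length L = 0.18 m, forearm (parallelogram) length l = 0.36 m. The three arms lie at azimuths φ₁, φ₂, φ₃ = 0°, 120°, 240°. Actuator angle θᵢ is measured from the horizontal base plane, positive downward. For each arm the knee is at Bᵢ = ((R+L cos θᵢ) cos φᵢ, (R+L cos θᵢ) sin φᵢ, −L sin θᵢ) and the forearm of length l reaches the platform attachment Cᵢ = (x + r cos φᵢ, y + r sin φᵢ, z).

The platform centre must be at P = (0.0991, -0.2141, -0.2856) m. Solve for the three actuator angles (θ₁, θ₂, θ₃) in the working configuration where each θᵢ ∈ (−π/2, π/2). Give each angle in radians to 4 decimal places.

θ₁ = 0.1747, θ₂ = 1.3089, θ₃ = 0.0001

rotate P by −φ1: (0.0991, -0.2141, -0.2856)
  A cos θ + B sin θ = C:  -0.0391·cos θ + -0.2856·sin θ = -0.0882
  θ1 = atan2(B,A) + arccos(C/0.2883) = 0.1747
arm 2 (φ=120.0°): x'=-0.2350, y'=0.0212
  A=0.2950, B=-0.2856, C=(l²−L²−A²−y'²−z²)/(2L)=-0.1995
  √(A²+B²)=0.4106;  θ2 = -0.7693+2.0782 ≈ 1.3089
rotate P by −φ3: (0.1359, 0.1929, -0.2856)
  A=-0.0759, B=-0.2856, C=(l²−L²−A²−y'²−z²)/(2L)=-0.0759
  θ3 = atan2(B,A) + arccos(C/0.2955) = 0.0001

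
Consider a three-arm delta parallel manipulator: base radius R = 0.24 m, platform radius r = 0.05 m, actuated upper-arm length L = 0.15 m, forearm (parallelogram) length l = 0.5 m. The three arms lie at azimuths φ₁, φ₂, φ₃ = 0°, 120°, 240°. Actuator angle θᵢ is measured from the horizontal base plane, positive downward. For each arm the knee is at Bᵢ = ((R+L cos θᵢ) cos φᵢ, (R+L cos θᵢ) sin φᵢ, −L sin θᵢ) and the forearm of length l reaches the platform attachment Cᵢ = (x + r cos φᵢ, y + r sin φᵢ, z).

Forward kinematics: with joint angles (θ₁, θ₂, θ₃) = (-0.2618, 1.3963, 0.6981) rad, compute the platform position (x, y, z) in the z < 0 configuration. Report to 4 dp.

φ1=0.0°: virtual centre (0.3349, 0.0000, 0.0388), radius l
arm 2 at φ=120.0°: e+L cos θ2 = 0.2160;  O2 = (-0.1080, 0.1871, -0.1477)
arm 3 at φ=240.0°: e+L cos θ3 = 0.3049;  O3 = (-0.1525, -0.2641, -0.0964)
|O₂|²−|O₁|² = -0.0452;  |O₃|²−|O₁|² = -0.0114
plane₁₂: -0.8858x+0.3742y+-0.3731z = -0.0452
Cramer: x(z) = 0.0338-0.3582z;  y(z) = -0.0408+0.1490z
into |P−O₁|² = l²: 1.1505z² + 0.1260z + -0.1562 = 0;  Δ = 0.7345;  z = -0.4272 or 0.3177 → z<0 root = -0.4272
x = 0.1868, y = -0.1044

(0.1868, -0.1044, -0.4272)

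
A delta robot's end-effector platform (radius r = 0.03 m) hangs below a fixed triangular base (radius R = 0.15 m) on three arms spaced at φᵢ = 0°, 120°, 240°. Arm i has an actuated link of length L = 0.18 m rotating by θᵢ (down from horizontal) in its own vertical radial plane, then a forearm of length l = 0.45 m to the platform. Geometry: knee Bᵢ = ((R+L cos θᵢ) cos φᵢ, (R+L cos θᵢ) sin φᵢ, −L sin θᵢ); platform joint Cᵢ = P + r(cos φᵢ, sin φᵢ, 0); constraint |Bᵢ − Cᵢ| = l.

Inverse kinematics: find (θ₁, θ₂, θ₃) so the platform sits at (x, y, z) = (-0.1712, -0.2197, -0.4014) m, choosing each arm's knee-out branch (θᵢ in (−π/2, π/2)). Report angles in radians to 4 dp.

φ1=0.0° → target in arm frame (-0.1712, -0.2197)
  A cos θ + B sin θ = C:  0.2912·cos θ + -0.4014·sin θ = -0.3447
  √(A²+B²)=0.4959;  θ1 = -0.9432+2.3393 ≈ 1.3961
rotate P by −φ2: (-0.1047, 0.2581, -0.4014)
  A cos θ + B sin θ = C:  0.2247·cos θ + -0.4014·sin θ = -0.3003
  √(A²+B²)=0.4600;  θ2 = -1.0605+2.2822 ≈ 1.2217
rotate P by −φ3: (0.2759, -0.0384, -0.4014)
  A cos θ + B sin θ = C:  -0.1559·cos θ + -0.4014·sin θ = -0.0466
  √(A²+B²)=0.4306;  θ3 = -1.9412+1.6793 ≈ -0.2618

θ₁ = 1.3961, θ₂ = 1.2217, θ₃ = -0.2618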